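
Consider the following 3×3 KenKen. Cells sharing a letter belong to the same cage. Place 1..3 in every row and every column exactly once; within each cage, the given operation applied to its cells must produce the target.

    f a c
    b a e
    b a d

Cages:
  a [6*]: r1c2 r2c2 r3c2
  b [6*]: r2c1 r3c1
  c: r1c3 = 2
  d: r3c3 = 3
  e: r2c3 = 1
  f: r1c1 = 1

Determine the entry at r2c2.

2

F is a freebie, which forces r1c1 = 1.
C is a freebie, leaving r1c3 = 2.
Cage e is a single given cell, which forces r2c3 = 1.
Cage d is given; hence r3c3 = 3.
Row 1 already has 2, so r1c2 = 3.
Cage b's pair has product 6, so r2c1 = 3.
Cage a needs product 6, leaving r2c2 = 2.
Row 3 now contains 3, leaving r3c1 = 2.
Cage a has product 6, so r3c2 = 1.
Filled in: 1 3 2 / 3 2 1 / 2 1 3.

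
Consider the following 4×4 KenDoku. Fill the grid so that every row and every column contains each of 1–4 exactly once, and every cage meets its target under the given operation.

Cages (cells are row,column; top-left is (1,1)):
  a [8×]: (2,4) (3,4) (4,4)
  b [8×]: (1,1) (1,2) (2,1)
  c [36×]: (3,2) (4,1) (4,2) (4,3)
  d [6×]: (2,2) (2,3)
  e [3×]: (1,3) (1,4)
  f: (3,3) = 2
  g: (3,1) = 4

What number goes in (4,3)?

4

Cage g is a single given cell, leaving (3,1) = 4.
The 4 cells of cage c must have product 36; hence (3,2) = 3.
Cage f is a single given cell, which forces (3,3) = 2.
Row 3 already has 2; hence (3,4) = 1.
Cage b has product 8, which forces (1,2) = 4.
Cage e's pair has product 3; hence (1,3) = 1.
Column 4 already has 1, so (1,4) = 3.
Column 2 already has 3, leaving (2,2) = 2.
Column 3 now contains 2, which forces (2,3) = 3.
2 is placed in row 2, so (2,4) = 4.
Column 2 already has 4, which forces (4,2) = 1.
3 is placed in column 3, leaving (4,3) = 4.
Column 4 already has 4, which forces (4,4) = 2.
Row 1 already has 1, so (1,1) = 2.
2 is placed in row 2, which forces (2,1) = 1.
Row 4 already has 1, leaving (4,1) = 3.
Completed grid: 2 4 1 3 / 1 2 3 4 / 4 3 2 1 / 3 1 4 2.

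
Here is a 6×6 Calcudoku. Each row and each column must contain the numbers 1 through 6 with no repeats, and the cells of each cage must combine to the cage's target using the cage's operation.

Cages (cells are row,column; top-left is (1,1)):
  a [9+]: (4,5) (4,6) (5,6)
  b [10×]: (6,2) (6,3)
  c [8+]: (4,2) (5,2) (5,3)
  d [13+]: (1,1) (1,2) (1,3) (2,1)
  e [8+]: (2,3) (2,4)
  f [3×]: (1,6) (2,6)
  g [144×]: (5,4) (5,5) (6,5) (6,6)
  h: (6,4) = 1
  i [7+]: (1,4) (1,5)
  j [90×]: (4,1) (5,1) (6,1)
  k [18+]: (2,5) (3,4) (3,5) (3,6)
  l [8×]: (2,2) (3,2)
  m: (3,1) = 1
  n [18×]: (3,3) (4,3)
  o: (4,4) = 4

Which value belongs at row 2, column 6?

Cage m is given, which forces (3,1) = 1.
Cage o is given, leaving (4,4) = 4.
Cage h is a single given cell; hence (6,4) = 1.
The only place for 1 in row 2 is (2,6).
1 is placed in column 6, so (1,6) = 3.
{2, 4} are confined to (2,2) and (3,2) in column 2, so (6,2) = 5.
Cage b needs two cells with product 10, which forces (6,3) = 2.
Column 3 now contains 2, which forces (2,3) = 5.
The two cells of cage e must have sum 8; hence (2,4) = 3.
The only place for 5 in row 5 is (5,1).
In row 4, 5 can only go at (4,6), so (4,6) = 5.
Cage a has sum 9, so (4,5) = 2.
The 3 cells of cage a must have sum 9; hence (5,6) = 2.
2 is placed in row 5, which forces (5,4) = 6.
Cage g needs product 144, which forces (5,5) = 1.
Column 4 already has 6, which forces (1,4) = 2.
1 is placed in column 5; hence (1,5) = 5.
Column 4 now contains 2; hence (3,4) = 5.
Cage c has sum 8; hence (4,2) = 1.
1 is placed in row 5, leaving (5,2) = 3.
1 is placed in row 5, leaving (5,3) = 4.
Cage d needs sum 13, which forces (1,1) = 4.
Column 2 already has 1, leaving (1,2) = 6.
Column 3 already has 4; hence (1,3) = 1.
The 4 cells of cage d must have sum 13, which forces (2,1) = 2.
Row 2 already has 2, leaving (2,2) = 4.
Row 2 already has 4, leaving (2,5) = 6.
4 is placed in column 2, which forces (3,2) = 2.
Cage k needs sum 18; hence (3,5) = 3.
Column 5 now contains 6, so (6,5) = 4.
4 is placed in row 6, so (6,6) = 6.
Row 3 already has 3, which forces (3,3) = 6.
Column 6 already has 6, so (3,6) = 4.
Cage j needs product 90, leaving (4,1) = 6.
The two cells of cage n must have product 18, which forces (4,3) = 3.
Row 6 already has 6; hence (6,1) = 3.
Completed grid: 4 6 1 2 5 3 / 2 4 5 3 6 1 / 1 2 6 5 3 4 / 6 1 3 4 2 5 / 5 3 4 6 1 2 / 3 5 2 1 4 6.

1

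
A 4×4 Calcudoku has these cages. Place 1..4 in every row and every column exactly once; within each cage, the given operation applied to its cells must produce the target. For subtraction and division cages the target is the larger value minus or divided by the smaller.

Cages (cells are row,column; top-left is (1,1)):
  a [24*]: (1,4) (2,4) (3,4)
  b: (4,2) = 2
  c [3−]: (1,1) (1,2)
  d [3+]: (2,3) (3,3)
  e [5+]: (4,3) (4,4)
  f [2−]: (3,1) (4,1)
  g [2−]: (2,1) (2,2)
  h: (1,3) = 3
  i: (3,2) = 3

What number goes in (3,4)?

4

Cage h is given, leaving (1,3) = 3.
Cage i is given, which forces (3,2) = 3.
Cage b is a single given cell, which forces (4,2) = 2.
Cage a needs product 24, leaving (2,4) = 3.
Row 2 now contains 3, so (2,1) = 2.
Cage g's pair has difference 2, which forces (2,2) = 4.
2 is placed in row 2, which forces (2,3) = 1.
2 is placed in column 1, leaving (3,1) = 1.
Column 3 already has 1; hence (3,3) = 2.
Row 3 already has 2, so (3,4) = 4.
Column 3 already has 1; hence (4,3) = 4.
Column 4 now contains 4, leaving (4,4) = 1.
Column 1 now contains 1, so (1,1) = 4.
Column 2 now contains 4, which forces (1,2) = 1.
Column 4 now contains 4, leaving (1,4) = 2.
4 is placed in row 4, leaving (4,1) = 3.
Completed grid: 4 1 3 2 / 2 4 1 3 / 1 3 2 4 / 3 2 4 1.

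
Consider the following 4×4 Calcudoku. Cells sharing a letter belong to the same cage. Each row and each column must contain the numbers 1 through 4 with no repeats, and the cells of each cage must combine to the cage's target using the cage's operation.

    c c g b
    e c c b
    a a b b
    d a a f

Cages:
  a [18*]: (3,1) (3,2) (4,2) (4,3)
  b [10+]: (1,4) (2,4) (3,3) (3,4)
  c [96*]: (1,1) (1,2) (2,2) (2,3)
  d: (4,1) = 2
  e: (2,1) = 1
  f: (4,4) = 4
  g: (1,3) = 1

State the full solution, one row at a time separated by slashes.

4 3 1 2 / 1 4 2 3 / 3 2 4 1 / 2 1 3 4

Cage g is given, leaving (1,3) = 1.
Cage e is a single given cell, which forces (2,1) = 1.
Cage d is a single given cell, which forces (4,1) = 2.
2 is placed in row 4, which forces (4,3) = 3.
Cage f is given, so (4,4) = 4.
Column 1 now contains 2, so (3,1) = 3.
Cage a has product 18; hence (3,2) = 2.
Cage b has sum 10, leaving (3,3) = 4.
Cage b has sum 10, leaving (3,4) = 1.
Row 4 now contains 3; hence (4,2) = 1.
Column 1 already has 3; hence (1,1) = 4.
Cage c has product 96, which forces (1,2) = 3.
3 is placed in row 1, leaving (1,4) = 2.
The 4 cells of cage c must have product 96, so (2,2) = 4.
Column 3 already has 4, which forces (2,3) = 2.
2 is placed in column 4, leaving (2,4) = 3.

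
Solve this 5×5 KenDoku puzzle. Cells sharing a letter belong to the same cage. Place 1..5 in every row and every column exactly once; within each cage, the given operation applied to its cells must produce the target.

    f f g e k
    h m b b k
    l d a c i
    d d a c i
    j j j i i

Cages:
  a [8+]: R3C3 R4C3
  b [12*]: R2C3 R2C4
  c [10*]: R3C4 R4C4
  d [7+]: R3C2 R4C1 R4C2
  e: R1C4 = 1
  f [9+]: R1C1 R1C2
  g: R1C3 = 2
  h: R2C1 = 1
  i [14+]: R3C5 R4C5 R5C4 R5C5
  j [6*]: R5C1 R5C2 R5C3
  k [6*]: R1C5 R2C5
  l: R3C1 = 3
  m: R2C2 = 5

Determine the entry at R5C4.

4

Cage g is a single given cell, which forces R1C3 = 2.
Cage e is a single given cell, which forces R1C4 = 1.
Row 1 already has 2; hence R1C5 = 3.
Cage h is a single given cell; hence R2C1 = 1.
Cage m is given; hence R2C2 = 5.
Column 5 now contains 3, so R2C5 = 2.
Cage l is a single given cell; hence R3C1 = 3.
3 is placed in row 3; hence R3C3 = 5.
5 is placed in row 3, which forces R3C4 = 2.
Column 3 now contains 5, which forces R4C3 = 3.
Column 4 already has 2, so R4C4 = 5.
Column 1 now contains 3, which forces R5C1 = 2.
Column 3 already has 3, which forces R5C3 = 1.
The two cells of cage f must have sum 9, which forces R1C1 = 5.
Column 2 now contains 5, leaving R1C2 = 4.
Column 3 already has 3, which forces R2C3 = 4.
The two cells of cage b must have product 12; hence R2C4 = 3.
Cage d has sum 7, which forces R3C2 = 1.
Row 3 already has 1, leaving R3C5 = 4.
2 is placed in column 1; hence R4C1 = 4.
The 3 cells of cage d must have sum 7; hence R4C2 = 2.
Column 5 already has 4, which forces R4C5 = 1.
1 is placed in row 5, so R5C2 = 3.
Cage i has sum 14, leaving R5C4 = 4.
Cage i has sum 14, so R5C5 = 5.
The full grid is 5 4 2 1 3 / 1 5 4 3 2 / 3 1 5 2 4 / 4 2 3 5 1 / 2 3 1 4 5.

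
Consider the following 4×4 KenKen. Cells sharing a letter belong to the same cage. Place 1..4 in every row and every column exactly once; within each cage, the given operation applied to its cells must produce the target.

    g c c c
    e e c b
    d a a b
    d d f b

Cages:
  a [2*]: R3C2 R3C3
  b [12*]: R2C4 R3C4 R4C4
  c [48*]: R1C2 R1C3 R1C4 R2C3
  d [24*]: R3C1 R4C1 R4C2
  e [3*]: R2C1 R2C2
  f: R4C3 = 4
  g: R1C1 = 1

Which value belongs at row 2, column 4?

4

G is a freebie, which forces R1C1 = 1.
1 is placed in column 1; hence R2C1 = 3.
Row 2 now contains 3, so R2C2 = 1.
Row 2 now contains 1, so R2C4 = 4.
Column 2 now contains 1, which forces R3C2 = 2.
2 is placed in row 3; hence R3C3 = 1.
Row 3 now contains 1, leaving R3C4 = 3.
Cage f is given; hence R4C3 = 4.
3 is placed in column 4, which forces R4C4 = 1.
Cage c needs product 48; hence R1C2 = 4.
Column 3 already has 4, which forces R1C3 = 3.
3 is placed in column 4, so R1C4 = 2.
Row 2 now contains 4, leaving R2C3 = 2.
2 is placed in row 3, so R3C1 = 4.
4 is placed in row 4; hence R4C1 = 2.
4 is placed in row 4, leaving R4C2 = 3.
The full grid is 1 4 3 2 / 3 1 2 4 / 4 2 1 3 / 2 3 4 1.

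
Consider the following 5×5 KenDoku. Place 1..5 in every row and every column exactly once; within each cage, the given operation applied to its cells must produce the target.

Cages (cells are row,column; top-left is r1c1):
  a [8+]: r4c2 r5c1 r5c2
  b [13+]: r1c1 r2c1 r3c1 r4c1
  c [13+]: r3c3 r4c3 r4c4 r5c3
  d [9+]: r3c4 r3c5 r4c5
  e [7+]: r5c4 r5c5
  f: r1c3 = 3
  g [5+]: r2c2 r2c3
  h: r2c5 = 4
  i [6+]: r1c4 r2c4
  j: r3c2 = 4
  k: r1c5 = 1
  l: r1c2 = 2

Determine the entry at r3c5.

Cage l is given; hence r1c2 = 2.
Cage f is a single given cell, so r1c3 = 3.
Cage k is a single given cell, so r1c5 = 1.
Cage h is a single given cell, which forces r2c5 = 4.
Cage j is a single given cell, so r3c2 = 4.
The two cells of cage g must have sum 5, which forces r2c2 = 3.
The two cells of cage g must have sum 5, so r2c3 = 2.
Row 2 already has 2, so r2c4 = 1.
Column 4 already has 1, which forces r3c4 = 2.
Cage b needs sum 13, so r1c1 = 4.
The two cells of cage i must have sum 6; hence r1c4 = 5.
Row 2 already has 1, so r2c1 = 5.
The 3 cells of cage d must have sum 9, leaving r3c5 = 5.
Cage c needs sum 13, so r4c4 = 3.
Cage d needs sum 9; hence r4c5 = 2.
Cage a has sum 8; hence r5c1 = 2.
Column 4 now contains 5, which forces r5c4 = 4.
2 is placed in column 5, so r5c5 = 3.
Cage b needs sum 13, leaving r3c1 = 3.
5 is placed in row 3, leaving r3c3 = 1.
Row 4 already has 3, so r4c1 = 1.
Row 4 already has 1, leaving r4c2 = 5.
Cage c needs sum 13; hence r4c3 = 4.
Column 2 now contains 5; hence r5c2 = 1.
Cage c has sum 13, leaving r5c3 = 5.
Completed grid: 4 2 3 5 1 / 5 3 2 1 4 / 3 4 1 2 5 / 1 5 4 3 2 / 2 1 5 4 3.

5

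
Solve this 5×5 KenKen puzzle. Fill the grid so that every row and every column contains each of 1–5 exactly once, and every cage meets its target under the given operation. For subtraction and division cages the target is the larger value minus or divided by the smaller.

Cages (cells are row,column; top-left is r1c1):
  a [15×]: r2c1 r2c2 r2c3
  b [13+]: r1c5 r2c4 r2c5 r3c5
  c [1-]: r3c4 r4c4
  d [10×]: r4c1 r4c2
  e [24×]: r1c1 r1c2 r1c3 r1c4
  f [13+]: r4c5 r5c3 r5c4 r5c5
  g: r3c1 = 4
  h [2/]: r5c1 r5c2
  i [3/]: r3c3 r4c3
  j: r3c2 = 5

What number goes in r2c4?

2

Cage g is given, leaving r3c1 = 4.
Cage j is a single given cell, leaving r3c2 = 5.
5 is placed in column 2; hence r4c2 = 2.
Row 4 already has 2, which forces r4c1 = 5.
Cage h's pair has quotient 2, leaving r5c1 = 2.
Cage a needs product 15, so r2c3 = 5.
The only place for 5 in row 1 is r1c5.
Cage f has sum 13, so r5c4 = 5.
In column 3, 2 can only go at r1c3, so r1c3 = 2.
In column 3, 4 can only go at r5c3, so r5c3 = 4.
Row 5 now contains 4, leaving r5c2 = 1.
Row 5 already has 1; hence r5c5 = 3.
The 3 cells of cage a must have product 15; hence r2c1 = 1.
1 is placed in column 2, leaving r2c2 = 3.
3 is placed in row 2, leaving r2c4 = 2.
Cage b has sum 13; hence r2c5 = 4.
2 is placed in column 4, which forces r3c4 = 3.
Column 5 now contains 3, which forces r4c5 = 1.
1 is placed in column 1; hence r1c1 = 3.
Column 2 now contains 3, so r1c2 = 4.
Cage e has product 24; hence r1c4 = 1.
Row 3 now contains 3, so r3c3 = 1.
Column 5 already has 1, leaving r3c5 = 2.
Row 4 already has 1, so r4c3 = 3.
Row 4 already has 1, which forces r4c4 = 4.
Filled in: 3 4 2 1 5 / 1 3 5 2 4 / 4 5 1 3 2 / 5 2 3 4 1 / 2 1 4 5 3.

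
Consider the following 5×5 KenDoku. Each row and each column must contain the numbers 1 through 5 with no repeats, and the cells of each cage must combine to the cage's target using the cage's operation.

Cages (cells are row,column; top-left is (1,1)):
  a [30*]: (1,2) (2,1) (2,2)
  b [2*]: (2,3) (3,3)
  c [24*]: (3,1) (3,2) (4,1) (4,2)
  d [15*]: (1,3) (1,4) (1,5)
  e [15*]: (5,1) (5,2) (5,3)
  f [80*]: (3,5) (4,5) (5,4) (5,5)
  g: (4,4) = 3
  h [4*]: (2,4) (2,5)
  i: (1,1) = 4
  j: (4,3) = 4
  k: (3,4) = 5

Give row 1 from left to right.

Cage i is a single given cell; hence (1,1) = 4.
K is a freebie, which forces (3,4) = 5.
Cage j is given, which forces (4,3) = 4.
Cage g is given, so (4,4) = 3.
Column 4 already has 3, so (1,4) = 1.
1 is placed in column 4; hence (2,4) = 4.
4 is placed in row 2, which forces (2,5) = 1.
Cage c needs product 24, so (3,1) = 3.
The 4 cells of cage c must have product 24, which forces (3,2) = 4.
Row 3 already has 4, so (3,5) = 2.
Column 5 now contains 2, which forces (4,5) = 5.
4 is placed in column 4, leaving (5,4) = 2.
Column 5 already has 5, leaving (5,5) = 4.
Cage d has product 15; hence (1,3) = 5.
Column 5 already has 5, which forces (1,5) = 3.
Row 2 already has 1, so (2,3) = 2.
2 is placed in row 3, so (3,3) = 1.
1 is placed in column 3, so (5,3) = 3.
Row 1 now contains 3, so (1,2) = 2.
2 is placed in row 2, leaving (2,1) = 5.
The 3 cells of cage a must have product 30, so (2,2) = 3.
Column 2 now contains 2; hence (4,2) = 1.
Column 1 already has 5, leaving (5,1) = 1.
Column 2 now contains 1, leaving (5,2) = 5.
Row 4 already has 1, so (4,1) = 2.
The full grid is 4 2 5 1 3 / 5 3 2 4 1 / 3 4 1 5 2 / 2 1 4 3 5 / 1 5 3 2 4.

4 2 5 1 3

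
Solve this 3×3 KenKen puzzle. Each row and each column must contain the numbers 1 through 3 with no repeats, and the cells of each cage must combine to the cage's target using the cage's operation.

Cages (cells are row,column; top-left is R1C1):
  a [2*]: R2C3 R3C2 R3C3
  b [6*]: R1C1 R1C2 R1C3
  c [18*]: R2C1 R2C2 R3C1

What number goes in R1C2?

Cage c has product 18; hence R2C1 = 2.
Cage c has product 18, leaving R2C2 = 3.
The 3 cells of cage a must have product 2, which forces R2C3 = 1.
The 3 cells of cage c must have product 18, which forces R3C1 = 3.
Cage a has product 2, leaving R3C2 = 1.
The 3 cells of cage a must have product 2; hence R3C3 = 2.
Column 1 already has 3, leaving R1C1 = 1.
Column 2 already has 1, leaving R1C2 = 2.
Column 3 already has 2, so R1C3 = 3.
Filled in: 1 2 3 / 2 3 1 / 3 1 2.

2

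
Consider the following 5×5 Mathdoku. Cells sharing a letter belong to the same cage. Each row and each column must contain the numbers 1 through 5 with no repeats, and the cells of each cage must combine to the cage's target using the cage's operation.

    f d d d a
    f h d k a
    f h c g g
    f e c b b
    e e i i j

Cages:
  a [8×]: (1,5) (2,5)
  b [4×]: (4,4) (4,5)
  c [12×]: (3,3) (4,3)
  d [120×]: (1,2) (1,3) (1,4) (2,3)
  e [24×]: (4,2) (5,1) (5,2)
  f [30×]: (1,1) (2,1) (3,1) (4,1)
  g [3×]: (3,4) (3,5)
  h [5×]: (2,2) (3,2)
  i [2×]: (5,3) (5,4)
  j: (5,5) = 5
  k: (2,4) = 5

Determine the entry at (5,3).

1

Cage k is given; hence (2,4) = 5.
Cage j is a single given cell, leaving (5,5) = 5.
5 is placed in row 2, so (2,2) = 1.
Cage h needs two cells with product 5, so (3,2) = 5.
Cage d has product 120, so (1,3) = 5.
Cage f needs product 30, which forces (4,1) = 5.
The only place for 1 in row 1 is (1,1).
Row 3 needs a 2, and only (3,1) is open for it.
Column 1 now contains 2, leaving (2,1) = 3.
Column 1 now contains 3, leaving (5,1) = 4.
Row 3 needs a 4, and only (3,3) is open for it.
Column 3 now contains 4, leaving (2,3) = 2.
Row 2 already has 2, leaving (2,5) = 4.
Column 3 now contains 4, which forces (4,3) = 3.
Column 5 now contains 4; hence (4,5) = 1.
Column 3 now contains 2, so (5,3) = 1.
Row 5 already has 1, leaving (5,4) = 2.
Column 5 now contains 4, which forces (1,5) = 2.
The two cells of cage g must have product 3, which forces (3,4) = 1.
1 is placed in column 5, leaving (3,5) = 3.
Row 4 already has 3, which forces (4,2) = 2.
Row 4 already has 1, which forces (4,4) = 4.
Row 5 already has 2; hence (5,2) = 3.
3 is placed in column 2, leaving (1,2) = 4.
Column 4 already has 4, so (1,4) = 3.
Completed grid: 1 4 5 3 2 / 3 1 2 5 4 / 2 5 4 1 3 / 5 2 3 4 1 / 4 3 1 2 5.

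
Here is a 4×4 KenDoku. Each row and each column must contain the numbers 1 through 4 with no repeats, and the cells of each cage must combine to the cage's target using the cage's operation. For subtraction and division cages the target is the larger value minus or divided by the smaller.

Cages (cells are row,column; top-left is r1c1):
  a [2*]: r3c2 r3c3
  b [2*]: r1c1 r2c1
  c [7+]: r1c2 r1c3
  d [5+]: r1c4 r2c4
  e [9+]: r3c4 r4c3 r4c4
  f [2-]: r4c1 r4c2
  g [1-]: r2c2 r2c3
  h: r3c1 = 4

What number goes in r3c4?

3

Cage h is given, leaving r3c1 = 4.
In row 3, 3 can only go at r3c4, so r3c4 = 3.
The only place for 2 in row 1 is r1c1.
2 is placed in column 1, so r2c1 = 1.
Row 2 already has 1, so r2c4 = 4.
1 is placed in column 1, so r4c1 = 3.
3 is placed in row 4, leaving r4c2 = 1.
Column 4 now contains 4, which forces r4c4 = 2.
Column 4 now contains 4, leaving r1c4 = 1.
Column 2 already has 1; hence r3c2 = 2.
Cage a needs two cells with product 2; hence r3c3 = 1.
Row 4 now contains 2, leaving r4c3 = 4.
Cage c's pair has sum 7, leaving r1c2 = 4.
4 is placed in column 3, so r1c3 = 3.
2 is placed in column 2, which forces r2c2 = 3.
Cage g needs two cells with difference 1, leaving r2c3 = 2.
Completed grid: 2 4 3 1 / 1 3 2 4 / 4 2 1 3 / 3 1 4 2.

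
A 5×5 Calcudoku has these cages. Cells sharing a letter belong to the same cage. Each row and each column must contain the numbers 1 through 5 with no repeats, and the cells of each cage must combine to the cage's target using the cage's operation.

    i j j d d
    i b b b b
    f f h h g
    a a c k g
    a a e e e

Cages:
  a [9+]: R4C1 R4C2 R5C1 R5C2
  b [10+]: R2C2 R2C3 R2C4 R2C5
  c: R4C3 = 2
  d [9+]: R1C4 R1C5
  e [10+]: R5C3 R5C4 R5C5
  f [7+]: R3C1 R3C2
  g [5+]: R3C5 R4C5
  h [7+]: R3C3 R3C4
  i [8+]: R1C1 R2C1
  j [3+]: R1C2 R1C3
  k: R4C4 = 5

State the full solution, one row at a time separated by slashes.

3 2 1 4 5 / 5 4 3 1 2 / 2 5 4 3 1 / 1 3 2 5 4 / 4 1 5 2 3

C is a freebie, so R4C3 = 2.
K is a freebie; hence R4C4 = 5.
Cage j's pair has sum 3; hence R1C2 = 2.
Column 3 now contains 2; hence R1C3 = 1.
Column 4 now contains 5, which forces R1C4 = 4.
Cage d's pair has sum 9, leaving R1C5 = 5.
Row 1 now contains 5; hence R1C1 = 3.
The two cells of cage i must have sum 8, which forces R2C1 = 5.
The 3 cells of cage e must have sum 10; hence R5C3 = 5.
5 is placed in column 3; hence R3C3 = 4.
Cage h needs two cells with sum 7, so R3C4 = 3.
4 is placed in column 3, so R2C3 = 3.
Row 3 now contains 4, which forces R3C1 = 2.
Row 3 already has 3, so R3C2 = 5.
2 is placed in row 3, so R3C5 = 1.
Cage g's pair has sum 5, leaving R4C5 = 4.
Column 5 already has 4; hence R5C5 = 3.
Cage b has sum 10, leaving R2C2 = 4.
The 4 cells of cage b must have sum 10; hence R2C4 = 1.
Column 5 already has 4, which forces R2C5 = 2.
Row 4 now contains 4; hence R4C1 = 1.
Cage a has sum 9; hence R4C2 = 3.
Cage a has sum 9, leaving R5C1 = 4.
3 is placed in row 5; hence R5C2 = 1.
Cage e has sum 10, which forces R5C4 = 2.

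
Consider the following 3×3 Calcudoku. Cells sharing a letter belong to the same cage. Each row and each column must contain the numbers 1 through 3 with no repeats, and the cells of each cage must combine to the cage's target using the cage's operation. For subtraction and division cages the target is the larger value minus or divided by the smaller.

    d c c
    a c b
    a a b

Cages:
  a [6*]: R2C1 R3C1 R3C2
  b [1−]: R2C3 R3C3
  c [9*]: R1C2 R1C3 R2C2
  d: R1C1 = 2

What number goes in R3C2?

2

D is a freebie, so R1C1 = 2.
The 3 cells of cage c must have product 9, so R1C2 = 1.
Cage c has product 9; hence R1C3 = 3.
Cage c has product 9, so R2C2 = 3.
3 is placed in column 2, which forces R3C2 = 2.
2 is placed in row 3; hence R3C3 = 1.
3 is placed in row 2, so R2C1 = 1.
Column 3 already has 1; hence R2C3 = 2.
1 is placed in row 3, which forces R3C1 = 3.
Completed grid: 2 1 3 / 1 3 2 / 3 2 1.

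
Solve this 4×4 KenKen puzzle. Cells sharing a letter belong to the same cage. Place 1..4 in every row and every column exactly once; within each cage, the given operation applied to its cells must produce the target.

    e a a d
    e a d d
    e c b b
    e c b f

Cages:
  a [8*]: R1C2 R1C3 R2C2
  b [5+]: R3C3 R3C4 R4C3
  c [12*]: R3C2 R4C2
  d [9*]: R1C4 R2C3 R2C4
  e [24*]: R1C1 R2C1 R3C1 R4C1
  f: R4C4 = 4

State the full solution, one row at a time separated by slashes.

Cage d has product 9, which forces R1C4 = 3.
Cage d needs product 9; hence R2C3 = 3.
Cage d needs product 9, leaving R2C4 = 1.
Column 3 now contains 3, so R3C3 = 1.
1 is placed in column 4, which forces R3C4 = 2.
Column 3 now contains 1, leaving R4C3 = 2.
Cage f is a single given cell; hence R4C4 = 4.
Cage a needs product 8, which forces R1C2 = 1.
Column 3 already has 2, leaving R1C3 = 4.
The 3 cells of cage a must have product 8, leaving R2C2 = 2.
Cage c needs two cells with product 12, leaving R3C2 = 4.
Row 4 now contains 4, so R4C2 = 3.
4 is placed in row 1, so R1C1 = 2.
Row 2 now contains 2; hence R2C1 = 4.
Row 3 already has 4, leaving R3C1 = 3.
Row 4 now contains 3, which forces R4C1 = 1.

2 1 4 3 / 4 2 3 1 / 3 4 1 2 / 1 3 2 4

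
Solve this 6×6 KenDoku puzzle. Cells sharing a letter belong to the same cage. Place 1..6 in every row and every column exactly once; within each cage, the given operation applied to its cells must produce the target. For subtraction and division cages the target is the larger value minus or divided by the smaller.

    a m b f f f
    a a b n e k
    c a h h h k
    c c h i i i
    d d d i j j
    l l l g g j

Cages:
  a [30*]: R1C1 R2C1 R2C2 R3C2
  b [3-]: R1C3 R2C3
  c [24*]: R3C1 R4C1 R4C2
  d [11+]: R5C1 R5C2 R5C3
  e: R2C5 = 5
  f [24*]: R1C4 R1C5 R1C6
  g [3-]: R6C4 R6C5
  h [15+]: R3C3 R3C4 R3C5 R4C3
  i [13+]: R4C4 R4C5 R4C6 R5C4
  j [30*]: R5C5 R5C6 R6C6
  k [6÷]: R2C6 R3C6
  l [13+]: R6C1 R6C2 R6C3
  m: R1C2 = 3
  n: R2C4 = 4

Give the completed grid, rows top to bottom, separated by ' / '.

Cage m is given; hence R1C2 = 3.
Cage n is a single given cell, leaving R2C4 = 4.
Cage e is given, leaving R2C5 = 5.
The only place for 2 in row 1 is R1C1.
The 4 cells of cage a must have product 30; hence R2C1 = 3.
Cage a has product 30, which forces R2C2 = 1.
Row 2 now contains 1, so R2C3 = 2.
Row 2 now contains 1, leaving R2C6 = 6.
The 4 cells of cage a must have product 30, which forces R3C2 = 5.
Column 6 already has 6, which forces R3C6 = 1.
The two cells of cage b must have difference 3; hence R1C3 = 5.
Column 6 already has 1, which forces R1C6 = 4.
Cage c needs product 24, which forces R4C1 = 1.
The only place for 1 in row 6 is R6C4.
Column 4 already has 1; hence R1C4 = 6.
Cage f needs product 24, leaving R1C5 = 1.
Cage g's pair has difference 3, leaving R6C5 = 4.
Cage l needs sum 13; hence R6C1 = 5.
Cage l has sum 13; hence R6C2 = 2.
Cage l needs sum 13; hence R6C3 = 6.
2 is placed in row 6, so R6C6 = 3.
Cage h needs sum 15, leaving R3C4 = 2.
Cage h has sum 15, which forces R3C5 = 6.
Column 5 now contains 6, so R4C5 = 3.
Cage d has sum 11; hence R5C3 = 1.
Column 4 now contains 2, which forces R5C4 = 3.
Cage j needs product 30, which forces R5C5 = 2.
Cage j has product 30, so R5C6 = 5.
Row 3 now contains 6, leaving R3C1 = 4.
The 4 cells of cage h must have sum 15; hence R3C3 = 3.
Cage c needs product 24, which forces R4C2 = 6.
3 is placed in row 4; hence R4C3 = 4.
3 is placed in row 4, leaving R4C4 = 5.
Column 6 already has 5, so R4C6 = 2.
Column 1 already has 4; hence R5C1 = 6.
Column 2 now contains 6, so R5C2 = 4.

2 3 5 6 1 4 / 3 1 2 4 5 6 / 4 5 3 2 6 1 / 1 6 4 5 3 2 / 6 4 1 3 2 5 / 5 2 6 1 4 3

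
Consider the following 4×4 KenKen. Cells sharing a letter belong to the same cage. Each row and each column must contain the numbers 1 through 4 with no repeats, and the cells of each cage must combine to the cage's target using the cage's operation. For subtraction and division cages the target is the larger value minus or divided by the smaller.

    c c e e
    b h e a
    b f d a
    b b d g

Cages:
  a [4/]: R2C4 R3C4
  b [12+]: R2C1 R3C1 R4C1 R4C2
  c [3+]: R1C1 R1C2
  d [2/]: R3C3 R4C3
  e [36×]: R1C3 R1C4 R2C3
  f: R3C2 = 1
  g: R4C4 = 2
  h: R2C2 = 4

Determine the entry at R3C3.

The 3 cells of cage e must have product 36, so R1C3 = 4.
The 3 cells of cage e must have product 36, which forces R1C4 = 3.
Cage h is given, which forces R2C2 = 4.
The 3 cells of cage e must have product 36, which forces R2C3 = 3.
Row 2 now contains 4; hence R2C4 = 1.
Cage f is a single given cell, which forces R3C2 = 1.
1 is placed in row 3, so R3C3 = 2.
Column 4 already has 1, so R3C4 = 4.
4 is placed in column 2, leaving R4C2 = 3.
Column 3 already has 2; hence R4C3 = 1.
Cage g is given; hence R4C4 = 2.
Cage c needs two cells with sum 3, leaving R1C1 = 1.
1 is placed in column 2, which forces R1C2 = 2.
Row 2 already has 1; hence R2C1 = 2.
4 is placed in row 3; hence R3C1 = 3.
2 is placed in row 4, so R4C1 = 4.
The full grid is 1 2 4 3 / 2 4 3 1 / 3 1 2 4 / 4 3 1 2.

2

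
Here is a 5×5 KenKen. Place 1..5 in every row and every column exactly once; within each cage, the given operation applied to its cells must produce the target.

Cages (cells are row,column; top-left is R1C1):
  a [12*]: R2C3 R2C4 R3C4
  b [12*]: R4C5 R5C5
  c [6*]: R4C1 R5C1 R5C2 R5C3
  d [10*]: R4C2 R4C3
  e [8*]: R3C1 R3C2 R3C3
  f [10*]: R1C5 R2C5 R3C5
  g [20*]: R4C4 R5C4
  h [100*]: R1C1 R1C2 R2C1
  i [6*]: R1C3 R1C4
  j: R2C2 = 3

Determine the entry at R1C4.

The 3 cells of cage h must have product 100, which forces R1C1 = 4.
Cage h needs product 100, so R1C2 = 5.
Cage h has product 100; hence R2C1 = 5.
Cage j is a single given cell, so R2C2 = 3.
Cage c needs product 6, so R4C1 = 1.
Column 2 already has 5; hence R4C2 = 2.
2 is placed in row 4, so R4C3 = 5.
5 is placed in row 4, which forces R4C4 = 4.
Row 4 already has 4, so R4C5 = 3.
2 is placed in column 2, leaving R5C2 = 1.
4 is placed in column 4, so R5C4 = 5.
3 is placed in column 5, so R5C5 = 4.
Cage a needs product 12; hence R2C3 = 4.
4 is placed in column 4, which forces R2C4 = 1.
Row 2 now contains 1, which forces R2C5 = 2.
Column 1 now contains 1; hence R3C1 = 2.
Column 2 already has 1, so R3C2 = 4.
Cage e needs product 8, which forces R3C3 = 1.
The 3 cells of cage a must have product 12, leaving R3C4 = 3.
Cage f has product 10, leaving R3C5 = 5.
Column 1 now contains 2, leaving R5C1 = 3.
Row 5 already has 3, so R5C3 = 2.
Column 3 now contains 2, which forces R1C3 = 3.
Column 4 already has 3, so R1C4 = 2.
Column 5 now contains 2, which forces R1C5 = 1.
The full grid is 4 5 3 2 1 / 5 3 4 1 2 / 2 4 1 3 5 / 1 2 5 4 3 / 3 1 2 5 4.

2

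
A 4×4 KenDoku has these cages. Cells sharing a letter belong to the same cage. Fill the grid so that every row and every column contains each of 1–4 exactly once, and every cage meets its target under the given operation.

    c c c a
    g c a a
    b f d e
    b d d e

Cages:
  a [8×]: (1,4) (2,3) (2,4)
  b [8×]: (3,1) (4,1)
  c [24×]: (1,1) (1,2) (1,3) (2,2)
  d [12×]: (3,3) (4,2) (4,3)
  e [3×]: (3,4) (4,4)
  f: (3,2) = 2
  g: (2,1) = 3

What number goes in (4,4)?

3

Cage g is given; hence (2,1) = 3.
F is a freebie, which forces (3,2) = 2.
Row 3 already has 2, leaving (3,1) = 4.
Cage b's pair has product 8; hence (4,1) = 2.
Column 1 now contains 2; hence (1,1) = 1.
Cage c has product 24, leaving (1,2) = 3.
The 4 cells of cage c must have product 24, so (1,3) = 2.
Row 1 already has 2, leaving (1,4) = 4.
Cage c has product 24; hence (2,2) = 4.
Row 2 now contains 4, leaving (2,3) = 1.
Row 2 already has 1, leaving (2,4) = 2.
Column 3 now contains 1, which forces (3,3) = 3.
3 is placed in row 3, so (3,4) = 1.
Column 2 now contains 4; hence (4,2) = 1.
Column 3 now contains 3, so (4,3) = 4.
Column 4 already has 1; hence (4,4) = 3.
The full grid is 1 3 2 4 / 3 4 1 2 / 4 2 3 1 / 2 1 4 3.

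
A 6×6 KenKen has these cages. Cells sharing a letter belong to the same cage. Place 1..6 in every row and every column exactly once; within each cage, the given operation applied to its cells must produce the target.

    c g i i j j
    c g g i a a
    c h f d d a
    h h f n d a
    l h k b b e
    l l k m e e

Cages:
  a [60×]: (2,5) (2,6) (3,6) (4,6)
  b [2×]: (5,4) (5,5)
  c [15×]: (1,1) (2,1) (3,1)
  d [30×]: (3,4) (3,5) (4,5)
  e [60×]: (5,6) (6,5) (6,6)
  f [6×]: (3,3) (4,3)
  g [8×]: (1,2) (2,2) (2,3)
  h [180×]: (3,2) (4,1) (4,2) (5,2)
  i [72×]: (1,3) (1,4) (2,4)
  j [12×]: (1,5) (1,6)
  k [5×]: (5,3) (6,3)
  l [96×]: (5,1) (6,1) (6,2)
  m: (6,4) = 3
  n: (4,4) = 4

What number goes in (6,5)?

5

N is a freebie, so (4,4) = 4.
Cage l needs product 96, which forces (5,1) = 4.
The 3 cells of cage l must have product 96, which forces (6,1) = 6.
Cage l needs product 96; hence (6,2) = 4.
Cage m is given, so (6,4) = 3.
Cage i has product 72; hence (1,3) = 6.
The 3 cells of cage i must have product 72, which forces (1,4) = 2.
The 3 cells of cage g must have product 8, leaving (2,3) = 4.
3 is placed in column 4, so (2,4) = 6.
2 is placed in column 4, leaving (5,4) = 1.
1 is placed in row 5, leaving (5,5) = 2.
Cage e has product 60, leaving (5,6) = 6.
Column 5 now contains 2, leaving (6,5) = 5.
5 is placed in row 6, so (6,6) = 2.
Row 1 now contains 2; hence (1,2) = 1.
Cage g has product 8, so (2,2) = 2.
1 is placed in column 4, leaving (3,4) = 5.
Cage a has product 60; hence (3,6) = 4.
1 is placed in row 5, leaving (5,3) = 5.
5 is placed in row 6, leaving (6,3) = 1.
Cage j's pair has product 12, which forces (1,5) = 4.
4 is placed in column 6, which forces (1,6) = 3.
The 4 cells of cage h must have product 180, which forces (3,2) = 6.
Row 3 already has 6, so (3,5) = 1.
Cage h needs product 180, which forces (4,1) = 2.
Cage h needs product 180; hence (4,2) = 5.
Row 4 already has 2, leaving (4,3) = 3.
1 is placed in column 5; hence (4,5) = 6.
Row 4 now contains 5, so (4,6) = 1.
Row 5 now contains 5, so (5,2) = 3.
Row 1 already has 3, so (1,1) = 5.
Cage c needs product 15, so (2,1) = 1.
1 is placed in column 5, leaving (2,5) = 3.
Column 6 now contains 1; hence (2,6) = 5.
1 is placed in row 3, so (3,1) = 3.
Column 3 now contains 3, leaving (3,3) = 2.
Completed grid: 5 1 6 2 4 3 / 1 2 4 6 3 5 / 3 6 2 5 1 4 / 2 5 3 4 6 1 / 4 3 5 1 2 6 / 6 4 1 3 5 2.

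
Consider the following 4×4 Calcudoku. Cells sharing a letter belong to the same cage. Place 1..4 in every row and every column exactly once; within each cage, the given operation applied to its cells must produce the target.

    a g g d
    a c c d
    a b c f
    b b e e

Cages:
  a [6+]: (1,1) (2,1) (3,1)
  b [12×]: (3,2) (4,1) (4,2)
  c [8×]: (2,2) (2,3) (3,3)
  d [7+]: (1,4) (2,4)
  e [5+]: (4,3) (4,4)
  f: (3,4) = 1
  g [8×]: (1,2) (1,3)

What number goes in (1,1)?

Cage f is given; hence (3,4) = 1.
Row 1 needs a 1, and only (1,1) is open for it.
Row 1 needs a 3, and only (1,4) is open for it.
Column 4 now contains 3; hence (2,4) = 4.
Column 4 already has 4, which forces (4,4) = 2.
Cage c needs product 8, which forces (3,3) = 4.
Cage b needs product 12; hence (4,2) = 1.
Cage e's pair has sum 5, leaving (4,3) = 3.
Cage g's pair has product 8, which forces (1,2) = 4.
4 is placed in column 3; hence (1,3) = 2.
Column 2 now contains 1, so (2,2) = 2.
The 3 cells of cage c must have product 8, which forces (2,3) = 1.
Row 3 now contains 4, leaving (3,2) = 3.
Row 4 already has 3, which forces (4,1) = 4.
2 is placed in row 2, leaving (2,1) = 3.
3 is placed in row 3; hence (3,1) = 2.
The full grid is 1 4 2 3 / 3 2 1 4 / 2 3 4 1 / 4 1 3 2.

1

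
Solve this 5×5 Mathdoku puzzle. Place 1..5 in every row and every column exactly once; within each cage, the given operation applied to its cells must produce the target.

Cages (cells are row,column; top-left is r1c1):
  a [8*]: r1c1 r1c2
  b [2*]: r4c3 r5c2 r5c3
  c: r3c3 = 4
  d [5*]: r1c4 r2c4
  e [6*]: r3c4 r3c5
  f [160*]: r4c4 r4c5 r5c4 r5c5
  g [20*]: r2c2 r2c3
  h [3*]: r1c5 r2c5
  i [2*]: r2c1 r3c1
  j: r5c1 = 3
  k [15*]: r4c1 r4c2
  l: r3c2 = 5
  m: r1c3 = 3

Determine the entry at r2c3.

5

M is a freebie; hence r1c3 = 3.
Row 1 already has 3; hence r1c5 = 1.
1 is placed in column 5, leaving r2c5 = 3.
Cage l is given; hence r3c2 = 5.
Cage c is a single given cell, which forces r3c3 = 4.
3 is placed in column 5, so r3c5 = 2.
5 is placed in column 2; hence r4c2 = 3.
The 3 cells of cage b must have product 2, which forces r4c3 = 1.
Cage j is a single given cell, leaving r5c1 = 3.
Cage b needs product 2; hence r5c2 = 1.
Cage b needs product 2, so r5c3 = 2.
1 is placed in row 1; hence r1c4 = 5.
The two cells of cage i must have product 2, leaving r2c1 = 2.
5 is placed in column 2, which forces r2c2 = 4.
4 is placed in column 3, so r2c3 = 5.
The two cells of cage d must have product 5; hence r2c4 = 1.
2 is placed in row 3, leaving r3c1 = 1.
2 is placed in row 3, leaving r3c4 = 3.
Row 4 now contains 3, which forces r4c1 = 5.
Cage f has product 160, leaving r4c4 = 2.
Cage f needs product 160, which forces r4c5 = 4.
Cage f needs product 160, so r5c4 = 4.
The 4 cells of cage f must have product 160, so r5c5 = 5.
2 is placed in column 1, leaving r1c1 = 4.
4 is placed in column 2; hence r1c2 = 2.
The full grid is 4 2 3 5 1 / 2 4 5 1 3 / 1 5 4 3 2 / 5 3 1 2 4 / 3 1 2 4 5.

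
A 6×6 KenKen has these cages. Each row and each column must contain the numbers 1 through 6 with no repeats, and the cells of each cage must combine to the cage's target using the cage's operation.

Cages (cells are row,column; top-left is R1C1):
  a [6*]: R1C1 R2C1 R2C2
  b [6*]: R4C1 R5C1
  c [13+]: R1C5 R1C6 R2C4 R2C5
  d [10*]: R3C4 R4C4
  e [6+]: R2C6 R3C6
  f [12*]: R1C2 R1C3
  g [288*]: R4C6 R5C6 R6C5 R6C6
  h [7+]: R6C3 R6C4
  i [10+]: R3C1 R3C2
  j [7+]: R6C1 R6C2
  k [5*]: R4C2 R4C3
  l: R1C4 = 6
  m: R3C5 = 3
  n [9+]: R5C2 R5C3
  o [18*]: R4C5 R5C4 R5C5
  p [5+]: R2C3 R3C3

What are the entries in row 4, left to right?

Cage l is given, so R1C4 = 6.
M is a freebie, so R3C5 = 3.
Cage o has product 18, so R5C4 = 3.
The only place for 4 in row 4 is R4C6.
Cage g has product 288, so R5C6 = 6.
The 3 cells of cage o must have product 18, so R4C5 = 6.
Row 5 now contains 6, leaving R5C5 = 1.
Column 5 now contains 6, leaving R6C5 = 4.
Row 4 already has 6, leaving R4C1 = 3.
Row 5 already has 1, so R5C1 = 2.
Cage g has product 288, so R6C6 = 3.
2 is placed in column 1, leaving R1C1 = 1.
Cage a needs product 6; hence R2C1 = 6.
The 3 cells of cage a must have product 6, which forces R2C2 = 1.
Row 2 now contains 1, which forces R2C6 = 5.
Column 1 already has 6, which forces R3C1 = 4.
4 is placed in row 3; hence R3C2 = 6.
5 is placed in column 6; hence R3C6 = 1.
Column 2 now contains 1; hence R4C2 = 5.
Row 4 now contains 5, so R4C3 = 1.
Row 4 now contains 5, so R4C4 = 2.
5 is placed in column 2, so R5C2 = 4.
Row 5 now contains 4; hence R5C3 = 5.
Column 1 already has 6, so R6C1 = 5.
6 is placed in column 2, which forces R6C2 = 2.
Row 6 already has 2; hence R6C3 = 6.
Row 6 now contains 5, so R6C4 = 1.
Column 2 already has 4, leaving R1C2 = 3.
Cage f needs two cells with product 12, leaving R1C3 = 4.
The 4 cells of cage c must have sum 13, which forces R1C5 = 5.
5 is placed in column 6, which forces R1C6 = 2.
Cage p's pair has sum 5; hence R2C3 = 3.
5 is placed in row 2; hence R2C4 = 4.
5 is placed in row 2, leaving R2C5 = 2.
Row 3 already has 1, leaving R3C3 = 2.
2 is placed in column 4, leaving R3C4 = 5.
Completed grid: 1 3 4 6 5 2 / 6 1 3 4 2 5 / 4 6 2 5 3 1 / 3 5 1 2 6 4 / 2 4 5 3 1 6 / 5 2 6 1 4 3.

3 5 1 2 6 4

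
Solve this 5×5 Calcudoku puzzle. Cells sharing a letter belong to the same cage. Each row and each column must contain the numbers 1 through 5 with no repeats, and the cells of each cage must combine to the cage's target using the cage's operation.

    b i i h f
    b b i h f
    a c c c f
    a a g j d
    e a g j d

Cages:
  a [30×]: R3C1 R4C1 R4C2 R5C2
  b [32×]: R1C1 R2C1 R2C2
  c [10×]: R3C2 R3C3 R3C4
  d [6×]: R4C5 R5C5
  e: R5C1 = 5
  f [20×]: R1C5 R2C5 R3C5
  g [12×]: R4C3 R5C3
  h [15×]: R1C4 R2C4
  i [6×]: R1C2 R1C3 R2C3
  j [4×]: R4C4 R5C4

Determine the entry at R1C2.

Cage b needs product 32, which forces R1C1 = 4.
Cage b needs product 32, so R2C1 = 2.
The 3 cells of cage b must have product 32; hence R2C2 = 4.
Cage e is given; hence R5C1 = 5.
Cage f needs product 20, which forces R3C5 = 4.
The 4 cells of cage a must have product 30, leaving R4C2 = 5.
Cage a needs product 30; hence R5C2 = 2.
2 is placed in row 5, so R5C5 = 3.
The 3 cells of cage i must have product 6, leaving R1C3 = 2.
2 is placed in column 2, leaving R3C2 = 1.
Column 3 now contains 2; hence R3C3 = 5.
Row 3 already has 5, leaving R3C4 = 2.
Cage g needs two cells with product 12, which forces R4C3 = 3.
Column 5 already has 3; hence R4C5 = 2.
3 is placed in row 5, leaving R5C3 = 4.
4 is placed in row 5, which forces R5C4 = 1.
1 is placed in column 2; hence R1C2 = 3.
Row 1 now contains 3, which forces R1C4 = 5.
5 is placed in row 1, leaving R1C5 = 1.
3 is placed in column 3, which forces R2C3 = 1.
5 is placed in column 4, leaving R2C4 = 3.
Column 5 already has 1, so R2C5 = 5.
Row 3 already has 1; hence R3C1 = 3.
Row 4 now contains 3, so R4C1 = 1.
Column 4 now contains 1; hence R4C4 = 4.
The full grid is 4 3 2 5 1 / 2 4 1 3 5 / 3 1 5 2 4 / 1 5 3 4 2 / 5 2 4 1 3.

3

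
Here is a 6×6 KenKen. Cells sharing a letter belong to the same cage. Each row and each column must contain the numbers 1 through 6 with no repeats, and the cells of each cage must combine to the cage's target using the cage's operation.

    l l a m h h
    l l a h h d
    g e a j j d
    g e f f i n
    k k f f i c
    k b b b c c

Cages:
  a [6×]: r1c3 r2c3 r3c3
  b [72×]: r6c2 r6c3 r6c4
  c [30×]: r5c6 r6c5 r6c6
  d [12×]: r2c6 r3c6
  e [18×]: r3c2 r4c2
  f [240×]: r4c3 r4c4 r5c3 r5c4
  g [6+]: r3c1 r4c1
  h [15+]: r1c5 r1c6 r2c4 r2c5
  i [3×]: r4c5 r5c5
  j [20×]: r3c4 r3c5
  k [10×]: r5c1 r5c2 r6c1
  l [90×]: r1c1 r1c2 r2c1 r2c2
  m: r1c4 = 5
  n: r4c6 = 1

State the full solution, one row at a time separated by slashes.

Cage m is given; hence r1c4 = 5.
5 is placed in column 4, leaving r3c4 = 4.
Row 3 now contains 4, leaving r3c5 = 5.
N is a freebie, so r4c6 = 1.
Row 4 already has 1; hence r4c5 = 3.
The two cells of cage i must have product 3; hence r5c5 = 1.
Column 5 already has 1; hence r6c5 = 2.
The two cells of cage e must have product 18; hence r3c2 = 3.
3 is placed in row 4, which forces r4c2 = 6.
Row 4 already has 6; hence r4c4 = 2.
Column 4 already has 2, which forces r5c4 = 6.
The 3 cells of cage k must have product 10; hence r6c1 = 1.
Column 2 already has 6, leaving r6c2 = 4.
Column 4 already has 6; hence r6c4 = 3.
Row 6 now contains 3, leaving r6c6 = 5.
Cage l has product 90; hence r1c2 = 1.
Cage h needs sum 15, leaving r1c5 = 6.
Cage h has sum 15, leaving r1c6 = 4.
The 4 cells of cage l must have product 90, so r2c2 = 5.
3 is placed in column 4, leaving r2c4 = 1.
Cage h needs sum 15, so r2c5 = 4.
Column 1 now contains 1; hence r3c1 = 2.
Row 3 now contains 2, which forces r3c3 = 1.
Row 3 now contains 2, leaving r3c6 = 6.
Cage g's pair has sum 6, so r4c1 = 4.
4 is placed in row 4; hence r4c3 = 5.
Column 1 already has 2, leaving r5c1 = 5.
Column 2 already has 5, which forces r5c2 = 2.
5 is placed in column 3; hence r5c3 = 4.
Column 6 now contains 5; hence r5c6 = 3.
Row 6 now contains 3, which forces r6c3 = 6.
6 is placed in row 1, which forces r1c1 = 3.
3 is placed in row 1, leaving r1c3 = 2.
Cage l needs product 90, so r2c1 = 6.
2 is placed in column 3, which forces r2c3 = 3.
Column 6 now contains 6, leaving r2c6 = 2.

3 1 2 5 6 4 / 6 5 3 1 4 2 / 2 3 1 4 5 6 / 4 6 5 2 3 1 / 5 2 4 6 1 3 / 1 4 6 3 2 5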